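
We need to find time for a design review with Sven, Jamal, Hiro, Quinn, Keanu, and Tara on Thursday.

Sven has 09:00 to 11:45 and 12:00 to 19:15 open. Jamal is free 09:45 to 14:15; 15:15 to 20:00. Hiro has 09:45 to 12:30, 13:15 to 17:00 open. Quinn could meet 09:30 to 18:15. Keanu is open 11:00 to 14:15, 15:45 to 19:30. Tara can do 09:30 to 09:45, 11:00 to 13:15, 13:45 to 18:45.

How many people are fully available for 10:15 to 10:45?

4

Sven, Jamal, Hiro, and Quinn can make the full 10:15-10:45 slot — that's 4.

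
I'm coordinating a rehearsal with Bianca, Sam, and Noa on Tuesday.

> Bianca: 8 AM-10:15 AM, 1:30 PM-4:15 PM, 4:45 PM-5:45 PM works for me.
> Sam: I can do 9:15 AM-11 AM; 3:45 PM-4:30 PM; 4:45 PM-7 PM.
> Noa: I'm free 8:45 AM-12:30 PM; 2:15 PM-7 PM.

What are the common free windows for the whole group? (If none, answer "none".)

Bianca ∩ Sam: 09:15-10:15, 15:45-16:15, 16:45-17:45.
Bianca ∩ Sam ∩ Noa: 09:15-10:15, 15:45-16:15, 16:45-17:45.
So the common availability across everyone is 09:15-10:15, 15:45-16:15, 16:45-17:45.

09:15-10:15, 15:45-16:15, 16:45-17:45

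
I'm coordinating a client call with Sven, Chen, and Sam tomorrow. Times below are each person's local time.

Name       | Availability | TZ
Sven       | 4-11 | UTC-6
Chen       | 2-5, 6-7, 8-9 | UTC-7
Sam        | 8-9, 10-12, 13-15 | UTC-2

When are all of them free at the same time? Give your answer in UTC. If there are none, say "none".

10:00-11:00, 13:00-14:00, 15:00-16:00

Sven in UTC: 10:00-17:00 (add 6h to convert from UTC-6).
Chen in UTC: 09:00-12:00, 13:00-14:00, 15:00-16:00 (add 7h to convert from UTC-7).
Sam in UTC: 10:00-11:00, 12:00-14:00, 15:00-17:00 (add 2h to convert from UTC-2).
Sven ∩ Chen: 10:00-12:00, 13:00-14:00, 15:00-16:00.
Sven ∩ Chen ∩ Sam: 10:00-11:00, 13:00-14:00, 15:00-16:00.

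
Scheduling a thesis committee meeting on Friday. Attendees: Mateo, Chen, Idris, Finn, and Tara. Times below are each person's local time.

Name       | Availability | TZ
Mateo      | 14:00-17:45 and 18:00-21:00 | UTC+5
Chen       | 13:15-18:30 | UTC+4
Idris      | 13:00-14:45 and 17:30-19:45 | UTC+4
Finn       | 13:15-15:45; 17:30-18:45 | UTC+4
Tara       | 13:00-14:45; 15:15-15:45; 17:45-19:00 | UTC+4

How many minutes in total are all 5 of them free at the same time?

135

Mateo in UTC: 09:00-12:45, 13:00-16:00 (subtract 5h to convert from UTC+5).
Chen in UTC: 09:15-14:30 (subtract 4h to convert from UTC+4).
Idris in UTC: 09:00-10:45, 13:30-15:45 (subtract 4h to convert from UTC+4).
Finn in UTC: 09:15-11:45, 13:30-14:45 (subtract 4h to convert from UTC+4).
Tara in UTC: 09:00-10:45, 11:15-11:45, 13:45-15:00 (subtract 4h to convert from UTC+4).
Mateo ∩ Chen: 09:15-12:45, 13:00-14:30.
Mateo ∩ Chen ∩ Idris: 09:15-10:45, 13:30-14:30.
Mateo ∩ Chen ∩ Idris ∩ Finn: 09:15-10:45, 13:30-14:30.
Mateo ∩ Chen ∩ Idris ∩ Finn ∩ Tara: 09:15-10:45, 13:45-14:30.
Those are the intersection windows.
Summing the common windows: 90 + 45 = 135 minutes.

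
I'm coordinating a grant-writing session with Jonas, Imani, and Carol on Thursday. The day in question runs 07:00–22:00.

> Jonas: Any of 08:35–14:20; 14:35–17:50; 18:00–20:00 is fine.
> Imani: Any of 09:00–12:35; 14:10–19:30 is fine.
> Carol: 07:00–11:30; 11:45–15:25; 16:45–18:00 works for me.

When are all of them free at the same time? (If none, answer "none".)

09:00-11:30, 11:45-12:35, 14:10-14:20, 14:35-15:25, 16:45-17:50

Jonas ∩ Imani: 09:00-12:35, 14:10-14:20, 14:35-17:50, 18:00-19:30.
Jonas ∩ Imani ∩ Carol: 09:00-11:30, 11:45-12:35, 14:10-14:20, 14:35-15:25, 16:45-17:50.
Those are the intersection windows.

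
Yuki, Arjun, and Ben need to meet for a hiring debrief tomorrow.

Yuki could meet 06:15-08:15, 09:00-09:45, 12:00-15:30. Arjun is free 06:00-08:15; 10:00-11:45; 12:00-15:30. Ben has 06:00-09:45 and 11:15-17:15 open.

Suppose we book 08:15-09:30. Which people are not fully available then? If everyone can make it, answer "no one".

Arjun, Yuki

Yuki: not fully free for 08:15-09:30. Arjun: not fully free for 08:15-09:30. Ben: free for 08:15-09:30.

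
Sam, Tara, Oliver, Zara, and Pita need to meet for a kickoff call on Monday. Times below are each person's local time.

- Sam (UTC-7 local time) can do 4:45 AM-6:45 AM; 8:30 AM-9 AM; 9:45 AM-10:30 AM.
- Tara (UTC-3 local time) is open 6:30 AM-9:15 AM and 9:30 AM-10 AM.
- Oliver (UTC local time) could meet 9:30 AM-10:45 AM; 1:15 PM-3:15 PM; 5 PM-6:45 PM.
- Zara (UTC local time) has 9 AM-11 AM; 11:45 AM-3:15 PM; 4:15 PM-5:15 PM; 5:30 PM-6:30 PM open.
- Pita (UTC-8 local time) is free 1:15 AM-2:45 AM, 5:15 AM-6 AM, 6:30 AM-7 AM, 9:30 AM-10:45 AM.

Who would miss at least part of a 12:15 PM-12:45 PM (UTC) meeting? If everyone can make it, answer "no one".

Sam in UTC: 11:45-13:45, 15:30-16:00, 16:45-17:30 (add 7h to convert from UTC-7).
Tara in UTC: 09:30-12:15, 12:30-13:00 (add 3h to convert from UTC-3).
Oliver in UTC: 09:30-10:45, 13:15-15:15, 17:00-18:45.
Zara in UTC: 09:00-11:00, 11:45-15:15, 16:15-17:15, 17:30-18:30.
Pita in UTC: 09:15-10:45, 13:15-14:00, 14:30-15:00, 17:30-18:45 (add 8h to convert from UTC-8).
Sam: free for 12:15-12:45. Tara: not fully free for 12:15-12:45. Oliver: not fully free for 12:15-12:45. Zara: free for 12:15-12:45. Pita: not fully free for 12:15-12:45.

Oliver, Pita, Tara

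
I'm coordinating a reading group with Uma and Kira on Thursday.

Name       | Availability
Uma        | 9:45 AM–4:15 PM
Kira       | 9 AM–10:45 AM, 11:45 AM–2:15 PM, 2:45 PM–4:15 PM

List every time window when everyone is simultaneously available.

09:45-10:45, 11:45-14:15, 14:45-16:15

Uma ∩ Kira: 09:45-10:45, 11:45-14:15, 14:45-16:15.
Those are the intersection windows.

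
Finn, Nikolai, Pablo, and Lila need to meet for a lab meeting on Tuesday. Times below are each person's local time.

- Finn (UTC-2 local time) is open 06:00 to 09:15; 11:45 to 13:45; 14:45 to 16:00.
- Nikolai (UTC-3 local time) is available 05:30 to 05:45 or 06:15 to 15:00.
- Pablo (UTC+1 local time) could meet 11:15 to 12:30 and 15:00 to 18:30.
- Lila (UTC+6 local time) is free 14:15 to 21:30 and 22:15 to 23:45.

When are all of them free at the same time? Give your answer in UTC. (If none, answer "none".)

Finn in UTC: 08:00-11:15, 13:45-15:45, 16:45-18:00 (add 2h to convert from UTC-2).
Nikolai in UTC: 08:30-08:45, 09:15-18:00 (add 3h to convert from UTC-3).
Pablo in UTC: 10:15-11:30, 14:00-17:30 (subtract 1h to convert from UTC+1).
Lila in UTC: 08:15-15:30, 16:15-17:45 (subtract 6h to convert from UTC+6).
Finn ∩ Nikolai: 08:30-08:45, 09:15-11:15, 13:45-15:45, 16:45-18:00.
Finn ∩ Nikolai ∩ Pablo: 10:15-11:15, 14:00-15:45, 16:45-17:30.
Finn ∩ Nikolai ∩ Pablo ∩ Lila: 10:15-11:15, 14:00-15:30, 16:45-17:30.
So the common availability across everyone is 10:15-11:15, 14:00-15:30, 16:45-17:30.

10:15-11:15, 14:00-15:30, 16:45-17:30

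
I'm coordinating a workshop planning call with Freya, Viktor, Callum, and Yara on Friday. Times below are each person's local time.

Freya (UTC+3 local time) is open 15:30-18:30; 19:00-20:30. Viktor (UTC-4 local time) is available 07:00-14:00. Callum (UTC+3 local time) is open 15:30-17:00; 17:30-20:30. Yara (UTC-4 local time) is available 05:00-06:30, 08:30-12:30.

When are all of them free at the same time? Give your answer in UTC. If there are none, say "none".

Freya in UTC: 12:30-15:30, 16:00-17:30 (subtract 3h to convert from UTC+3).
Viktor in UTC: 11:00-18:00 (add 4h to convert from UTC-4).
Callum in UTC: 12:30-14:00, 14:30-17:30 (subtract 3h to convert from UTC+3).
Yara in UTC: 09:00-10:30, 12:30-16:30 (add 4h to convert from UTC-4).
Freya ∩ Viktor: 12:30-15:30, 16:00-17:30.
Freya ∩ Viktor ∩ Callum: 12:30-14:00, 14:30-15:30, 16:00-17:30.
Freya ∩ Viktor ∩ Callum ∩ Yara: 12:30-14:00, 14:30-15:30, 16:00-16:30.
So the common availability across everyone is 12:30-14:00, 14:30-15:30, 16:00-16:30.

12:30-14:00, 14:30-15:30, 16:00-16:30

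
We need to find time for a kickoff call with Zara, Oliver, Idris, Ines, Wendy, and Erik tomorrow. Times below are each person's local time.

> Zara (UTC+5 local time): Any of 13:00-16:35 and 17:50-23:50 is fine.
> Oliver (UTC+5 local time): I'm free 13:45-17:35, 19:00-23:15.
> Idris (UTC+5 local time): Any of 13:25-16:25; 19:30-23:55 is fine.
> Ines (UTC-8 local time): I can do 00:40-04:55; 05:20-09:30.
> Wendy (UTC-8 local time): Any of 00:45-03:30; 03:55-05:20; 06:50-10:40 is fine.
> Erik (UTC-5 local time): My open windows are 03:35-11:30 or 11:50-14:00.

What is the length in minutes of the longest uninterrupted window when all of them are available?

160

Zara in UTC: 08:00-11:35, 12:50-18:50 (subtract 5h to convert from UTC+5).
Oliver in UTC: 08:45-12:35, 14:00-18:15 (subtract 5h to convert from UTC+5).
Idris in UTC: 08:25-11:25, 14:30-18:55 (subtract 5h to convert from UTC+5).
Ines in UTC: 08:40-12:55, 13:20-17:30 (add 8h to convert from UTC-8).
Wendy in UTC: 08:45-11:30, 11:55-13:20, 14:50-18:40 (add 8h to convert from UTC-8).
Erik in UTC: 08:35-16:30, 16:50-19:00 (add 5h to convert from UTC-5).
Zara ∩ Oliver: 08:45-11:35, 14:00-18:15.
Zara ∩ Oliver ∩ Idris: 08:45-11:25, 14:30-18:15.
Zara ∩ Oliver ∩ Idris ∩ Ines: 08:45-11:25, 14:30-17:30.
Zara ∩ Oliver ∩ Idris ∩ Ines ∩ Wendy: 08:45-11:25, 14:50-17:30.
Zara ∩ Oliver ∩ Idris ∩ Ines ∩ Wendy ∩ Erik: 08:45-11:25, 14:50-16:30, 16:50-17:30.
The longest is 08:45-11:25 at 160 minutes.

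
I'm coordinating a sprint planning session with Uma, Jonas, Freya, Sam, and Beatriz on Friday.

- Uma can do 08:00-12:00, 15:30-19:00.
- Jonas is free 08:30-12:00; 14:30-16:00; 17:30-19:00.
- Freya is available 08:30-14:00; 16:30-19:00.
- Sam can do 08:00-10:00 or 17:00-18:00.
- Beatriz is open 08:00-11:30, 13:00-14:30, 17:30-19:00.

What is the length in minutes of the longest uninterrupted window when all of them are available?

Uma ∩ Jonas: 08:30-12:00, 15:30-16:00, 17:30-19:00.
Uma ∩ Jonas ∩ Freya: 08:30-12:00, 17:30-19:00.
Uma ∩ Jonas ∩ Freya ∩ Sam: 08:30-10:00, 17:30-18:00.
Uma ∩ Jonas ∩ Freya ∩ Sam ∩ Beatriz: 08:30-10:00, 17:30-18:00.
The longest is 08:30-10:00 at 90 minutes.

90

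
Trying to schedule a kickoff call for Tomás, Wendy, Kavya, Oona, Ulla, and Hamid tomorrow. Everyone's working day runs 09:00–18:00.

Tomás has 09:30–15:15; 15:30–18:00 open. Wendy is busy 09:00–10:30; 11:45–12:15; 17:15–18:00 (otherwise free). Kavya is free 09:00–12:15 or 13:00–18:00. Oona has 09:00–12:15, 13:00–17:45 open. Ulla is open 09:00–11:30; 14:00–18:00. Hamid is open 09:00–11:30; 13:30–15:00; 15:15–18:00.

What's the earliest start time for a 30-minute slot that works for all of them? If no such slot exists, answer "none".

Tomás free: 09:30-15:15, 15:30-18:00.
Wendy free: 10:30-11:45, 12:15-17:15 (invert busy blocks within the working day).
Kavya free: 09:00-12:15, 13:00-18:00.
Oona free: 09:00-12:15, 13:00-17:45.
Ulla free: 09:00-11:30, 14:00-18:00.
Hamid free: 09:00-11:30, 13:30-15:00, 15:15-18:00.
Tomás ∩ Wendy: 10:30-11:45, 12:15-15:15, 15:30-17:15.
Tomás ∩ Wendy ∩ Kavya: 10:30-11:45, 13:00-15:15, 15:30-17:15.
Tomás ∩ Wendy ∩ Kavya ∩ Oona: 10:30-11:45, 13:00-15:15, 15:30-17:15.
Tomás ∩ Wendy ∩ Kavya ∩ Oona ∩ Ulla: 10:30-11:30, 14:00-15:15, 15:30-17:15.
Tomás ∩ Wendy ∩ Kavya ∩ Oona ∩ Ulla ∩ Hamid: 10:30-11:30, 14:00-15:00, 15:30-17:15.
So the common availability across everyone is 10:30-11:30, 14:00-15:00, 15:30-17:15.
The first common window of at least 30 minutes is 10:30-11:30, so the earliest start is 10:30.

10:30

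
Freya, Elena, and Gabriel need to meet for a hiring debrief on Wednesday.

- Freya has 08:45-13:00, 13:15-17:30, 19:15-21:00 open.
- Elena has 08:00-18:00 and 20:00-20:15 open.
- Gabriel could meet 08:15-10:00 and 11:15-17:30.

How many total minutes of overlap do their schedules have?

Freya ∩ Elena: 08:45-13:00, 13:15-17:30, 20:00-20:15.
Freya ∩ Elena ∩ Gabriel: 08:45-10:00, 11:15-13:00, 13:15-17:30.
Summing the common windows: 75 + 105 + 255 = 435 minutes.

435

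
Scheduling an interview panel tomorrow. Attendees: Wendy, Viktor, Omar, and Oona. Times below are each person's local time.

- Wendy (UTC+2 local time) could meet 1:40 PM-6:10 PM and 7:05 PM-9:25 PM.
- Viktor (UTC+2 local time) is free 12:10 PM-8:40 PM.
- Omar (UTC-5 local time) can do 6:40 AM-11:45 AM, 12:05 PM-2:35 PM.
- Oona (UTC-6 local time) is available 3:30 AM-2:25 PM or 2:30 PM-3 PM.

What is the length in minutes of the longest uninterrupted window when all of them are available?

Wendy in UTC: 11:40-16:10, 17:05-19:25 (subtract 2h to convert from UTC+2).
Viktor in UTC: 10:10-18:40 (subtract 2h to convert from UTC+2).
Omar in UTC: 11:40-16:45, 17:05-19:35 (add 5h to convert from UTC-5).
Oona in UTC: 09:30-20:25, 20:30-21:00 (add 6h to convert from UTC-6).
Wendy ∩ Viktor: 11:40-16:10, 17:05-18:40.
Wendy ∩ Viktor ∩ Omar: 11:40-16:10, 17:05-18:40.
Wendy ∩ Viktor ∩ Omar ∩ Oona: 11:40-16:10, 17:05-18:40.
The longest is 11:40-16:10 at 270 minutes.

270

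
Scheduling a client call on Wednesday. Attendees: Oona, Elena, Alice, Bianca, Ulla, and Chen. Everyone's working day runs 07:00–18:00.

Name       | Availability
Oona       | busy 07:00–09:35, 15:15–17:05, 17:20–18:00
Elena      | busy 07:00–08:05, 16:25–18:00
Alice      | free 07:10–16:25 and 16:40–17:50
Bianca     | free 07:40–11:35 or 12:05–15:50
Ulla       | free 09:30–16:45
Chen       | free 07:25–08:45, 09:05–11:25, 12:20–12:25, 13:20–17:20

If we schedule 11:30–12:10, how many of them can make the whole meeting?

Oona free: 09:35-15:15, 17:05-17:20 (invert busy blocks within the working day).
Elena free: 08:05-16:25 (invert busy blocks within the working day).
Alice free: 07:10-16:25, 16:40-17:50.
Bianca free: 07:40-11:35, 12:05-15:50.
Ulla free: 09:30-16:45.
Chen free: 07:25-08:45, 09:05-11:25, 12:20-12:25, 13:20-17:20.
Oona, Elena, Alice, and Ulla can make the full 11:30-12:10 slot — that's 4.

4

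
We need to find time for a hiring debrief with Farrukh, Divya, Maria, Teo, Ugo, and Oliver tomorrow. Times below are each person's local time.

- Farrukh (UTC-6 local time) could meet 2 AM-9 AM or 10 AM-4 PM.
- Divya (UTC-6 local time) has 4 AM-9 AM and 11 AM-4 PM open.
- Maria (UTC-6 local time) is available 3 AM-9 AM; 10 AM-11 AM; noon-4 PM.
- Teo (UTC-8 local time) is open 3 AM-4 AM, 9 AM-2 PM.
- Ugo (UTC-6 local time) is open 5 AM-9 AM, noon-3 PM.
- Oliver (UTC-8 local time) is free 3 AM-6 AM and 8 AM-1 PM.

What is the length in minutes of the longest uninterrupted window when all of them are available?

180

Farrukh in UTC: 08:00-15:00, 16:00-22:00 (add 6h to convert from UTC-6).
Divya in UTC: 10:00-15:00, 17:00-22:00 (add 6h to convert from UTC-6).
Maria in UTC: 09:00-15:00, 16:00-17:00, 18:00-22:00 (add 6h to convert from UTC-6).
Teo in UTC: 11:00-12:00, 17:00-22:00 (add 8h to convert from UTC-8).
Ugo in UTC: 11:00-15:00, 18:00-21:00 (add 6h to convert from UTC-6).
Oliver in UTC: 11:00-14:00, 16:00-21:00 (add 8h to convert from UTC-8).
Farrukh ∩ Divya: 10:00-15:00, 17:00-22:00.
Farrukh ∩ Divya ∩ Maria: 10:00-15:00, 18:00-22:00.
Farrukh ∩ Divya ∩ Maria ∩ Teo: 11:00-12:00, 18:00-22:00.
Farrukh ∩ Divya ∩ Maria ∩ Teo ∩ Ugo: 11:00-12:00, 18:00-21:00.
Farrukh ∩ Divya ∩ Maria ∩ Teo ∩ Ugo ∩ Oliver: 11:00-12:00, 18:00-21:00.
The longest is 18:00-21:00 at 180 minutes.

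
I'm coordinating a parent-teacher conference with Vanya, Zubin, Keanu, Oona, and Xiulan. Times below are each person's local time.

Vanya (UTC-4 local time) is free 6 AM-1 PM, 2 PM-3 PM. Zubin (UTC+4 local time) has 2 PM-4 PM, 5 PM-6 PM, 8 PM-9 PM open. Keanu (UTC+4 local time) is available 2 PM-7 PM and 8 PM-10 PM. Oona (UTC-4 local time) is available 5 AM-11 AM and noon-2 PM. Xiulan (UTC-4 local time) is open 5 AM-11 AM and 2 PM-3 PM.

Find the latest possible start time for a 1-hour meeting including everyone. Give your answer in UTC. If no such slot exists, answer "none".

13:00

Vanya in UTC: 10:00-17:00, 18:00-19:00 (add 4h to convert from UTC-4).
Zubin in UTC: 10:00-12:00, 13:00-14:00, 16:00-17:00 (subtract 4h to convert from UTC+4).
Keanu in UTC: 10:00-15:00, 16:00-18:00 (subtract 4h to convert from UTC+4).
Oona in UTC: 09:00-15:00, 16:00-18:00 (add 4h to convert from UTC-4).
Xiulan in UTC: 09:00-15:00, 18:00-19:00 (add 4h to convert from UTC-4).
Vanya ∩ Zubin: 10:00-12:00, 13:00-14:00, 16:00-17:00.
Vanya ∩ Zubin ∩ Keanu: 10:00-12:00, 13:00-14:00, 16:00-17:00.
Vanya ∩ Zubin ∩ Keanu ∩ Oona: 10:00-12:00, 13:00-14:00, 16:00-17:00.
Vanya ∩ Zubin ∩ Keanu ∩ Oona ∩ Xiulan: 10:00-12:00, 13:00-14:00.
The last common window of at least 60 minutes is 13:00-14:00; a 60-minute meeting can start as late as 13:00 and still end by 14:00.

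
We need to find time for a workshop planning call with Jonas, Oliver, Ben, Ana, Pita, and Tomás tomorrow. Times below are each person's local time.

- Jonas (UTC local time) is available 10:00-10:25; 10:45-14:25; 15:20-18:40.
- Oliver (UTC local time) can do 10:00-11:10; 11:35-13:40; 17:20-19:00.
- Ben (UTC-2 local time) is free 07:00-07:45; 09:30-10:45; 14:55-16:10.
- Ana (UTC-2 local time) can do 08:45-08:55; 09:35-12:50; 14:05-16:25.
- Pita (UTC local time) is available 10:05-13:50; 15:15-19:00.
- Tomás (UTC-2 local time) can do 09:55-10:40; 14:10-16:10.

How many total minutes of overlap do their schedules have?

Jonas in UTC: 10:00-10:25, 10:45-14:25, 15:20-18:40.
Oliver in UTC: 10:00-11:10, 11:35-13:40, 17:20-19:00.
Ben in UTC: 09:00-09:45, 11:30-12:45, 16:55-18:10 (add 2h to convert from UTC-2).
Ana in UTC: 10:45-10:55, 11:35-14:50, 16:05-18:25 (add 2h to convert from UTC-2).
Pita in UTC: 10:05-13:50, 15:15-19:00.
Tomás in UTC: 11:55-12:40, 16:10-18:10 (add 2h to convert from UTC-2).
Jonas ∩ Oliver: 10:00-10:25, 10:45-11:10, 11:35-13:40, 17:20-18:40.
Jonas ∩ Oliver ∩ Ben: 11:35-12:45, 17:20-18:10.
Jonas ∩ Oliver ∩ Ben ∩ Ana: 11:35-12:45, 17:20-18:10.
Jonas ∩ Oliver ∩ Ben ∩ Ana ∩ Pita: 11:35-12:45, 17:20-18:10.
Jonas ∩ Oliver ∩ Ben ∩ Ana ∩ Pita ∩ Tomás: 11:55-12:40, 17:20-18:10.
Those are the intersection windows.
Summing the common windows: 45 + 50 = 95 minutes.

95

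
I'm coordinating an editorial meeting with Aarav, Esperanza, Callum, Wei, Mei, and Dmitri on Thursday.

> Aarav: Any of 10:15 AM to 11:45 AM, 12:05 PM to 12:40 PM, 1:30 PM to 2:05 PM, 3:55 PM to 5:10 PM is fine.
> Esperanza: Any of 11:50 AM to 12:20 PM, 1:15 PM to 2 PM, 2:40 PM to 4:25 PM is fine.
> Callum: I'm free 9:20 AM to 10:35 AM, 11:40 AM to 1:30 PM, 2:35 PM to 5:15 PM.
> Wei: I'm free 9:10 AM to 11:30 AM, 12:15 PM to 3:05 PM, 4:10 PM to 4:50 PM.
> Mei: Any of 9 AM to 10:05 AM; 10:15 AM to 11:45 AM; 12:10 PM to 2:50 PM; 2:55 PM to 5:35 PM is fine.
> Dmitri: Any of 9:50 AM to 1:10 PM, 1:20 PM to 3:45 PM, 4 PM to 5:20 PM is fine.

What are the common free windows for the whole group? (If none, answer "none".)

12:15-12:20, 16:10-16:25

Aarav ∩ Esperanza: 12:05-12:20, 13:30-14:00, 15:55-16:25.
Aarav ∩ Esperanza ∩ Callum: 12:05-12:20, 15:55-16:25.
Aarav ∩ Esperanza ∩ Callum ∩ Wei: 12:15-12:20, 16:10-16:25.
Aarav ∩ Esperanza ∩ Callum ∩ Wei ∩ Mei: 12:15-12:20, 16:10-16:25.
Aarav ∩ Esperanza ∩ Callum ∩ Wei ∩ Mei ∩ Dmitri: 12:15-12:20, 16:10-16:25.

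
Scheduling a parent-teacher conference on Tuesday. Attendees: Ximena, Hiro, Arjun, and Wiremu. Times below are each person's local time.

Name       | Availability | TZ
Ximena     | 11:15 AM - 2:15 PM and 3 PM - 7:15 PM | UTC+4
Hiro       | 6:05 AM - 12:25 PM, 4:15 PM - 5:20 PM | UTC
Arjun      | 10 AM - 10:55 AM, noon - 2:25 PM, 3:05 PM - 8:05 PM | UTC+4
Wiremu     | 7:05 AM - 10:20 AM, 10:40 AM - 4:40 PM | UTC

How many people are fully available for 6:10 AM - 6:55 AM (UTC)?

Ximena in UTC: 07:15-10:15, 11:00-15:15 (subtract 4h to convert from UTC+4).
Hiro in UTC: 06:05-12:25, 16:15-17:20.
Arjun in UTC: 06:00-06:55, 08:00-10:25, 11:05-16:05 (subtract 4h to convert from UTC+4).
Wiremu in UTC: 07:05-10:20, 10:40-16:40.
Hiro and Arjun can make the full 06:10-06:55 slot — that's 2.

2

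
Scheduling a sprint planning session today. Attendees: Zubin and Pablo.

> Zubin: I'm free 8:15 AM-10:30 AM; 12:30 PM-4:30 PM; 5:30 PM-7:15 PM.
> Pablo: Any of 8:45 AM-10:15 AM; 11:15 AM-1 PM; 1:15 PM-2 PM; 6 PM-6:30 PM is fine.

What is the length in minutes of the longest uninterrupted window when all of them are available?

90

Zubin ∩ Pablo: 08:45-10:15, 12:30-13:00, 13:15-14:00, 18:00-18:30.
Those are the intersection windows.
The longest is 08:45-10:15 at 90 minutes.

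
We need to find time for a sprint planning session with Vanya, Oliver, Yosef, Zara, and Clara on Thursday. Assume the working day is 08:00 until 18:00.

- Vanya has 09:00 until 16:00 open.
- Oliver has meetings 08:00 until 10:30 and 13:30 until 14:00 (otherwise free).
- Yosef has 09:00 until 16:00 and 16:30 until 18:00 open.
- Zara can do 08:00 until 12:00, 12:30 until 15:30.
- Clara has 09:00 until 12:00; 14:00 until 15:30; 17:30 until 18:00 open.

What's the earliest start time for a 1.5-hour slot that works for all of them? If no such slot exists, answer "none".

10:30

Vanya free: 09:00-16:00.
Oliver free: 10:30-13:30, 14:00-18:00 (invert busy blocks within the working day).
Yosef free: 09:00-16:00, 16:30-18:00.
Zara free: 08:00-12:00, 12:30-15:30.
Clara free: 09:00-12:00, 14:00-15:30, 17:30-18:00.
Vanya ∩ Oliver: 10:30-13:30, 14:00-16:00.
Vanya ∩ Oliver ∩ Yosef: 10:30-13:30, 14:00-16:00.
Vanya ∩ Oliver ∩ Yosef ∩ Zara: 10:30-12:00, 12:30-13:30, 14:00-15:30.
Vanya ∩ Oliver ∩ Yosef ∩ Zara ∩ Clara: 10:30-12:00, 14:00-15:30.
Those are the intersection windows.
The first common window of at least 90 minutes is 10:30-12:00, so the earliest start is 10:30.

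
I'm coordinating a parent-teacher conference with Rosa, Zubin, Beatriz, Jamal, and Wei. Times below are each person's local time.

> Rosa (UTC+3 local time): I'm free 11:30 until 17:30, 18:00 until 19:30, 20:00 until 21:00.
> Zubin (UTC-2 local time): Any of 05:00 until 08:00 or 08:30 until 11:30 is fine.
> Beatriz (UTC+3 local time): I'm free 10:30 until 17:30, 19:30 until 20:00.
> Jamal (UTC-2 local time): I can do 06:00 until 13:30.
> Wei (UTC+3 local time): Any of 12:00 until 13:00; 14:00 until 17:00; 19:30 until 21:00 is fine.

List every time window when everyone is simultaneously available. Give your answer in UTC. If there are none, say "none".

09:00-10:00, 11:00-13:30

Rosa in UTC: 08:30-14:30, 15:00-16:30, 17:00-18:00 (subtract 3h to convert from UTC+3).
Zubin in UTC: 07:00-10:00, 10:30-13:30 (add 2h to convert from UTC-2).
Beatriz in UTC: 07:30-14:30, 16:30-17:00 (subtract 3h to convert from UTC+3).
Jamal in UTC: 08:00-15:30 (add 2h to convert from UTC-2).
Wei in UTC: 09:00-10:00, 11:00-14:00, 16:30-18:00 (subtract 3h to convert from UTC+3).
Rosa ∩ Zubin: 08:30-10:00, 10:30-13:30.
Rosa ∩ Zubin ∩ Beatriz: 08:30-10:00, 10:30-13:30.
Rosa ∩ Zubin ∩ Beatriz ∩ Jamal: 08:30-10:00, 10:30-13:30.
Rosa ∩ Zubin ∩ Beatriz ∩ Jamal ∩ Wei: 09:00-10:00, 11:00-13:30.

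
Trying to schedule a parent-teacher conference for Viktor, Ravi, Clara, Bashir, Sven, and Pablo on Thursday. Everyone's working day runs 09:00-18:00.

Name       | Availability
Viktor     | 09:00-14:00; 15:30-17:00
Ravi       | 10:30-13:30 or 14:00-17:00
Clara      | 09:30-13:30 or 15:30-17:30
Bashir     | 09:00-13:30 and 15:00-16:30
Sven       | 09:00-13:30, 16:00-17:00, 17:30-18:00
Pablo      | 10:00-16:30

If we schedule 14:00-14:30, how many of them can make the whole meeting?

2

Ravi and Pablo can make the full 14:00-14:30 slot — that's 2.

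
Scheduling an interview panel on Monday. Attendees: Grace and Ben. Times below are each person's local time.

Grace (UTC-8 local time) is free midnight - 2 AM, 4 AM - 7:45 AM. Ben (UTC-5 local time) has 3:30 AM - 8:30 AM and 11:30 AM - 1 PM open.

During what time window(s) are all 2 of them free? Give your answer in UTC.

Grace in UTC: 08:00-10:00, 12:00-15:45 (add 8h to convert from UTC-8).
Ben in UTC: 08:30-13:30, 16:30-18:00 (add 5h to convert from UTC-5).
Grace ∩ Ben: 08:30-10:00, 12:00-13:30.
So the common availability across everyone is 08:30-10:00, 12:00-13:30.

08:30-10:00, 12:00-13:30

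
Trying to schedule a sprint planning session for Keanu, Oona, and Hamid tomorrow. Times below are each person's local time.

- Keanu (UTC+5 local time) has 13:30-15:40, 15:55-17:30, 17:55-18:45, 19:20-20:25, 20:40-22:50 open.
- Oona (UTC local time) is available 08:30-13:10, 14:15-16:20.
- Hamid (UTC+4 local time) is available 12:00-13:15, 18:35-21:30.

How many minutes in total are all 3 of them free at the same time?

135

Keanu in UTC: 08:30-10:40, 10:55-12:30, 12:55-13:45, 14:20-15:25, 15:40-17:50 (subtract 5h to convert from UTC+5).
Oona in UTC: 08:30-13:10, 14:15-16:20.
Hamid in UTC: 08:00-09:15, 14:35-17:30 (subtract 4h to convert from UTC+4).
Keanu ∩ Oona: 08:30-10:40, 10:55-12:30, 12:55-13:10, 14:20-15:25, 15:40-16:20.
Keanu ∩ Oona ∩ Hamid: 08:30-09:15, 14:35-15:25, 15:40-16:20.
So the common availability across everyone is 08:30-09:15, 14:35-15:25, 15:40-16:20.
Summing the common windows: 45 + 50 + 40 = 135 minutes.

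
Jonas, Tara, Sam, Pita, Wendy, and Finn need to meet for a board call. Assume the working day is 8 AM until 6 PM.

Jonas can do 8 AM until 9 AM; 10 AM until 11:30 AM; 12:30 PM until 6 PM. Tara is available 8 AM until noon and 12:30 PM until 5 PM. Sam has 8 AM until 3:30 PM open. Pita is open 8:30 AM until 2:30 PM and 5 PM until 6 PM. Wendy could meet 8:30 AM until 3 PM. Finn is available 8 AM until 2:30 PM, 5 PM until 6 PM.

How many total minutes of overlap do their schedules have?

240

Jonas ∩ Tara: 08:00-09:00, 10:00-11:30, 12:30-17:00.
Jonas ∩ Tara ∩ Sam: 08:00-09:00, 10:00-11:30, 12:30-15:30.
Jonas ∩ Tara ∩ Sam ∩ Pita: 08:30-09:00, 10:00-11:30, 12:30-14:30.
Jonas ∩ Tara ∩ Sam ∩ Pita ∩ Wendy: 08:30-09:00, 10:00-11:30, 12:30-14:30.
Jonas ∩ Tara ∩ Sam ∩ Pita ∩ Wendy ∩ Finn: 08:30-09:00, 10:00-11:30, 12:30-14:30.
Summing the common windows: 30 + 90 + 120 = 240 minutes.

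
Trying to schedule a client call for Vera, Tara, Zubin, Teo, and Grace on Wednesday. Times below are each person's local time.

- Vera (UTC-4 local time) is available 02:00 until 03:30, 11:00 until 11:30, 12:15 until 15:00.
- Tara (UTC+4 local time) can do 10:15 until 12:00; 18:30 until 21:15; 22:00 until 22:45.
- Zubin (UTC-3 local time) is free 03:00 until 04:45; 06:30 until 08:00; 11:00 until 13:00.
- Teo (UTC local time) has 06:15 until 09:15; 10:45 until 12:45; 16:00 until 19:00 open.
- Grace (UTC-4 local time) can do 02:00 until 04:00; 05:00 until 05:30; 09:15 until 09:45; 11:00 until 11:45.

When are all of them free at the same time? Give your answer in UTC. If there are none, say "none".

Vera in UTC: 06:00-07:30, 15:00-15:30, 16:15-19:00 (add 4h to convert from UTC-4).
Tara in UTC: 06:15-08:00, 14:30-17:15, 18:00-18:45 (subtract 4h to convert from UTC+4).
Zubin in UTC: 06:00-07:45, 09:30-11:00, 14:00-16:00 (add 3h to convert from UTC-3).
Teo in UTC: 06:15-09:15, 10:45-12:45, 16:00-19:00.
Grace in UTC: 06:00-08:00, 09:00-09:30, 13:15-13:45, 15:00-15:45 (add 4h to convert from UTC-4).
Vera ∩ Tara: 06:15-07:30, 15:00-15:30, 16:15-17:15, 18:00-18:45.
Vera ∩ Tara ∩ Zubin: 06:15-07:30, 15:00-15:30.
Vera ∩ Tara ∩ Zubin ∩ Teo: 06:15-07:30.
Vera ∩ Tara ∩ Zubin ∩ Teo ∩ Grace: 06:15-07:30.

06:15-07:30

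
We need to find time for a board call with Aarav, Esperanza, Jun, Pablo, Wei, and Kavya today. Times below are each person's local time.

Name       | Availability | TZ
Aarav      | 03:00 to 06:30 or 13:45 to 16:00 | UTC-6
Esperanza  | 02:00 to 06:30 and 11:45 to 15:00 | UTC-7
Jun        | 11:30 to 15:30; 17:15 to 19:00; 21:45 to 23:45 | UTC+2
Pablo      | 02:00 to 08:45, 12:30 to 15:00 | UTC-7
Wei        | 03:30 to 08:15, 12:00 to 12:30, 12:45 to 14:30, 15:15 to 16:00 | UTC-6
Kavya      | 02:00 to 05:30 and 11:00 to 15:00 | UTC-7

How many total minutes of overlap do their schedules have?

255

Aarav in UTC: 09:00-12:30, 19:45-22:00 (add 6h to convert from UTC-6).
Esperanza in UTC: 09:00-13:30, 18:45-22:00 (add 7h to convert from UTC-7).
Jun in UTC: 09:30-13:30, 15:15-17:00, 19:45-21:45 (subtract 2h to convert from UTC+2).
Pablo in UTC: 09:00-15:45, 19:30-22:00 (add 7h to convert from UTC-7).
Wei in UTC: 09:30-14:15, 18:00-18:30, 18:45-20:30, 21:15-22:00 (add 6h to convert from UTC-6).
Kavya in UTC: 09:00-12:30, 18:00-22:00 (add 7h to convert from UTC-7).
Aarav ∩ Esperanza: 09:00-12:30, 19:45-22:00.
Aarav ∩ Esperanza ∩ Jun: 09:30-12:30, 19:45-21:45.
Aarav ∩ Esperanza ∩ Jun ∩ Pablo: 09:30-12:30, 19:45-21:45.
Aarav ∩ Esperanza ∩ Jun ∩ Pablo ∩ Wei: 09:30-12:30, 19:45-20:30, 21:15-21:45.
Aarav ∩ Esperanza ∩ Jun ∩ Pablo ∩ Wei ∩ Kavya: 09:30-12:30, 19:45-20:30, 21:15-21:45.
Summing the common windows: 180 + 45 + 30 = 255 minutes.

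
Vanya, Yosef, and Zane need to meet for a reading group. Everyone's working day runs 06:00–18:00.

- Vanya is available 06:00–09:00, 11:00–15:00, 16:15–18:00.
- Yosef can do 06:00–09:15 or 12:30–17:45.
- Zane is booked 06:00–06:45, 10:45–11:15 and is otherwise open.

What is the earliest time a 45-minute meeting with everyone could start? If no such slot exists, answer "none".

Vanya free: 06:00-09:00, 11:00-15:00, 16:15-18:00.
Yosef free: 06:00-09:15, 12:30-17:45.
Zane free: 06:45-10:45, 11:15-18:00 (invert busy blocks within the working day).
Vanya ∩ Yosef: 06:00-09:00, 12:30-15:00, 16:15-17:45.
Vanya ∩ Yosef ∩ Zane: 06:45-09:00, 12:30-15:00, 16:15-17:45.
The first common window of at least 45 minutes is 06:45-09:00, so the earliest start is 06:45.

06:45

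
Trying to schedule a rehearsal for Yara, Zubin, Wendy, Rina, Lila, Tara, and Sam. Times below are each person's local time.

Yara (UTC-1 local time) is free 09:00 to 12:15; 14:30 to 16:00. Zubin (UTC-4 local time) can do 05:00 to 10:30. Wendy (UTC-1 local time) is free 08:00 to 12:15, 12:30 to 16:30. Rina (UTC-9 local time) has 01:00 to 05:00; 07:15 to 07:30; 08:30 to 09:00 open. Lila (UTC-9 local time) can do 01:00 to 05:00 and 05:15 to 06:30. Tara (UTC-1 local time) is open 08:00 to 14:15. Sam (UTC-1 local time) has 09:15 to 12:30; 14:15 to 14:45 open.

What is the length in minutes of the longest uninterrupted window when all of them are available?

Yara in UTC: 10:00-13:15, 15:30-17:00 (add 1h to convert from UTC-1).
Zubin in UTC: 09:00-14:30 (add 4h to convert from UTC-4).
Wendy in UTC: 09:00-13:15, 13:30-17:30 (add 1h to convert from UTC-1).
Rina in UTC: 10:00-14:00, 16:15-16:30, 17:30-18:00 (add 9h to convert from UTC-9).
Lila in UTC: 10:00-14:00, 14:15-15:30 (add 9h to convert from UTC-9).
Tara in UTC: 09:00-15:15 (add 1h to convert from UTC-1).
Sam in UTC: 10:15-13:30, 15:15-15:45 (add 1h to convert from UTC-1).
Yara ∩ Zubin: 10:00-13:15.
Yara ∩ Zubin ∩ Wendy: 10:00-13:15.
Yara ∩ Zubin ∩ Wendy ∩ Rina: 10:00-13:15.
Yara ∩ Zubin ∩ Wendy ∩ Rina ∩ Lila: 10:00-13:15.
Yara ∩ Zubin ∩ Wendy ∩ Rina ∩ Lila ∩ Tara: 10:00-13:15.
Yara ∩ Zubin ∩ Wendy ∩ Rina ∩ Lila ∩ Tara ∩ Sam: 10:15-13:15.
The longest is 10:15-13:15 at 180 minutes.

180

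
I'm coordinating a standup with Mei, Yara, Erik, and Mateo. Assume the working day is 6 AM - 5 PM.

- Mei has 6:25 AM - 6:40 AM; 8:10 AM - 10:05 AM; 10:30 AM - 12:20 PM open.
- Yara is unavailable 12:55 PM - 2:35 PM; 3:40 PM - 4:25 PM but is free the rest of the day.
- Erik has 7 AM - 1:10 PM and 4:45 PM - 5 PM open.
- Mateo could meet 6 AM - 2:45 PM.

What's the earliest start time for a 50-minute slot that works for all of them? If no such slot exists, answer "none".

08:10

Mei free: 06:25-06:40, 08:10-10:05, 10:30-12:20.
Yara free: 06:00-12:55, 14:35-15:40, 16:25-17:00 (invert busy blocks within the working day).
Erik free: 07:00-13:10, 16:45-17:00.
Mateo free: 06:00-14:45.
Mei ∩ Yara: 06:25-06:40, 08:10-10:05, 10:30-12:20.
Mei ∩ Yara ∩ Erik: 08:10-10:05, 10:30-12:20.
Mei ∩ Yara ∩ Erik ∩ Mateo: 08:10-10:05, 10:30-12:20.
Those are the intersection windows.
The first common window of at least 50 minutes is 08:10-10:05, so the earliest start is 08:10.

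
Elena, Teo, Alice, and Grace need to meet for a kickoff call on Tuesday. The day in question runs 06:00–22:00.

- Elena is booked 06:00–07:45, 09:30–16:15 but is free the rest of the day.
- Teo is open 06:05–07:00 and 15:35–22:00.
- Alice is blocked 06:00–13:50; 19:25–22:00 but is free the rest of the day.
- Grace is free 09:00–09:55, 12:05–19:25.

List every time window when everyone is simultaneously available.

Elena free: 07:45-09:30, 16:15-22:00 (invert busy blocks within the working day).
Teo free: 06:05-07:00, 15:35-22:00.
Alice free: 13:50-19:25 (invert busy blocks within the working day).
Grace free: 09:00-09:55, 12:05-19:25.
Elena ∩ Teo: 16:15-22:00.
Elena ∩ Teo ∩ Alice: 16:15-19:25.
Elena ∩ Teo ∩ Alice ∩ Grace: 16:15-19:25.

16:15-19:25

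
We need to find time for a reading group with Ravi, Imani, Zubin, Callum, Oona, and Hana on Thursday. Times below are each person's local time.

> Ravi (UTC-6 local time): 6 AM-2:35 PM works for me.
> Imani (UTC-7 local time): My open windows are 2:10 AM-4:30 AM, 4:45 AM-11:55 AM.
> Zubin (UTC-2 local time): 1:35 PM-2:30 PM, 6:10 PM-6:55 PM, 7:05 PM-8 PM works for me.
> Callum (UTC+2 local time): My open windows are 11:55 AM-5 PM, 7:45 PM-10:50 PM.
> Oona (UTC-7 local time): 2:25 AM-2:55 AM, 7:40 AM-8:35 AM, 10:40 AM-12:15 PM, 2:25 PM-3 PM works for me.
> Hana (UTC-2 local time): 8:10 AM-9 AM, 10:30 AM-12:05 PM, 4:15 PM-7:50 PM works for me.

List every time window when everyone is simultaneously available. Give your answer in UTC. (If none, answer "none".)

Ravi in UTC: 12:00-20:35 (add 6h to convert from UTC-6).
Imani in UTC: 09:10-11:30, 11:45-18:55 (add 7h to convert from UTC-7).
Zubin in UTC: 15:35-16:30, 20:10-20:55, 21:05-22:00 (add 2h to convert from UTC-2).
Callum in UTC: 09:55-15:00, 17:45-20:50 (subtract 2h to convert from UTC+2).
Oona in UTC: 09:25-09:55, 14:40-15:35, 17:40-19:15, 21:25-22:00 (add 7h to convert from UTC-7).
Hana in UTC: 10:10-11:00, 12:30-14:05, 18:15-21:50 (add 2h to convert from UTC-2).
Ravi ∩ Imani: 12:00-18:55.
Ravi ∩ Imani ∩ Zubin: 15:35-16:30.
Ravi ∩ Imani ∩ Zubin ∩ Callum: ∅.
Ravi ∩ Imani ∩ Zubin ∩ Callum ∩ Oona: ∅.
Ravi ∩ Imani ∩ Zubin ∩ Callum ∩ Oona ∩ Hana: ∅.
There is no time when everyone is free.

none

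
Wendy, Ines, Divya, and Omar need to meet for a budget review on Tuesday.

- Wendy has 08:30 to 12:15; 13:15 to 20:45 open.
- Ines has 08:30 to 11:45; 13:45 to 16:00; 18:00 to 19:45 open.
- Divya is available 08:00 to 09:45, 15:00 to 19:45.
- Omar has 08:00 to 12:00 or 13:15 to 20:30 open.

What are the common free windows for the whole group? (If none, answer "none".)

08:30-09:45, 15:00-16:00, 18:00-19:45

Wendy ∩ Ines: 08:30-11:45, 13:45-16:00, 18:00-19:45.
Wendy ∩ Ines ∩ Divya: 08:30-09:45, 15:00-16:00, 18:00-19:45.
Wendy ∩ Ines ∩ Divya ∩ Omar: 08:30-09:45, 15:00-16:00, 18:00-19:45.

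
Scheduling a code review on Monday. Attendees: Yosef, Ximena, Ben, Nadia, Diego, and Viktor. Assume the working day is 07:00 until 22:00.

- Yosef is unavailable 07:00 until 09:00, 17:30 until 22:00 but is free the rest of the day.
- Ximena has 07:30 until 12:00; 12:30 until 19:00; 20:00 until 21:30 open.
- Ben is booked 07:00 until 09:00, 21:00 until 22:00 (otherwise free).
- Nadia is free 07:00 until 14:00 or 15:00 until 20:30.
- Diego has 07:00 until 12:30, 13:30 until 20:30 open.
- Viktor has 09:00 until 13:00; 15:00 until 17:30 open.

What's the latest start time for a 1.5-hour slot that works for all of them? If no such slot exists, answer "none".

Yosef free: 09:00-17:30 (invert busy blocks within the working day).
Ximena free: 07:30-12:00, 12:30-19:00, 20:00-21:30.
Ben free: 09:00-21:00 (invert busy blocks within the working day).
Nadia free: 07:00-14:00, 15:00-20:30.
Diego free: 07:00-12:30, 13:30-20:30.
Viktor free: 09:00-13:00, 15:00-17:30.
Yosef ∩ Ximena: 09:00-12:00, 12:30-17:30.
Yosef ∩ Ximena ∩ Ben: 09:00-12:00, 12:30-17:30.
Yosef ∩ Ximena ∩ Ben ∩ Nadia: 09:00-12:00, 12:30-14:00, 15:00-17:30.
Yosef ∩ Ximena ∩ Ben ∩ Nadia ∩ Diego: 09:00-12:00, 13:30-14:00, 15:00-17:30.
Yosef ∩ Ximena ∩ Ben ∩ Nadia ∩ Diego ∩ Viktor: 09:00-12:00, 15:00-17:30.
The last common window of at least 90 minutes is 15:00-17:30; a 90-minute meeting can start as late as 16:00 and still end by 17:30.

16:00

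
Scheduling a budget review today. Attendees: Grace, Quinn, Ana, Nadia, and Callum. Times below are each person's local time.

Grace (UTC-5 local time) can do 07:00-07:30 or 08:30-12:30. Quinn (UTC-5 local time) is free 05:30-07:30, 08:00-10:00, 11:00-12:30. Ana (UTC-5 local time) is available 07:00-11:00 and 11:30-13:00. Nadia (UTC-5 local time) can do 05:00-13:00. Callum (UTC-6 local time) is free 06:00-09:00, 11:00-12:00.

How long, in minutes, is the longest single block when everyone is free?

Grace in UTC: 12:00-12:30, 13:30-17:30 (add 5h to convert from UTC-5).
Quinn in UTC: 10:30-12:30, 13:00-15:00, 16:00-17:30 (add 5h to convert from UTC-5).
Ana in UTC: 12:00-16:00, 16:30-18:00 (add 5h to convert from UTC-5).
Nadia in UTC: 10:00-18:00 (add 5h to convert from UTC-5).
Callum in UTC: 12:00-15:00, 17:00-18:00 (add 6h to convert from UTC-6).
Grace ∩ Quinn: 12:00-12:30, 13:30-15:00, 16:00-17:30.
Grace ∩ Quinn ∩ Ana: 12:00-12:30, 13:30-15:00, 16:30-17:30.
Grace ∩ Quinn ∩ Ana ∩ Nadia: 12:00-12:30, 13:30-15:00, 16:30-17:30.
Grace ∩ Quinn ∩ Ana ∩ Nadia ∩ Callum: 12:00-12:30, 13:30-15:00, 17:00-17:30.
The longest is 13:30-15:00 at 90 minutes.

90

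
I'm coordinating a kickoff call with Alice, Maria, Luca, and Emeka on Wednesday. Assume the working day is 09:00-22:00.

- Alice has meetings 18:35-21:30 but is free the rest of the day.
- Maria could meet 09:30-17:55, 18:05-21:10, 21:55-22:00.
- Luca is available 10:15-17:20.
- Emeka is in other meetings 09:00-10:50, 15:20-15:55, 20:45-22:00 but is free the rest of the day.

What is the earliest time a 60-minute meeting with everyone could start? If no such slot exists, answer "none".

Alice free: 09:00-18:35, 21:30-22:00 (invert busy blocks within the working day).
Maria free: 09:30-17:55, 18:05-21:10, 21:55-22:00.
Luca free: 10:15-17:20.
Emeka free: 10:50-15:20, 15:55-20:45 (invert busy blocks within the working day).
Alice ∩ Maria: 09:30-17:55, 18:05-18:35, 21:55-22:00.
Alice ∩ Maria ∩ Luca: 10:15-17:20.
Alice ∩ Maria ∩ Luca ∩ Emeka: 10:50-15:20, 15:55-17:20.
Those are the intersection windows.
The first common window of at least 60 minutes is 10:50-15:20, so the earliest start is 10:50.

10:50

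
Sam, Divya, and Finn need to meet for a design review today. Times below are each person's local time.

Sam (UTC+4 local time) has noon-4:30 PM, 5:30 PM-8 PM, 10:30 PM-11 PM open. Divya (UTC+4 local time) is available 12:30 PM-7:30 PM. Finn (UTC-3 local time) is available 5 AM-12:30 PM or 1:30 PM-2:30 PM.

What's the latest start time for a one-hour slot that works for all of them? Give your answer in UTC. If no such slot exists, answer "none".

14:30

Sam in UTC: 08:00-12:30, 13:30-16:00, 18:30-19:00 (subtract 4h to convert from UTC+4).
Divya in UTC: 08:30-15:30 (subtract 4h to convert from UTC+4).
Finn in UTC: 08:00-15:30, 16:30-17:30 (add 3h to convert from UTC-3).
Sam ∩ Divya: 08:30-12:30, 13:30-15:30.
Sam ∩ Divya ∩ Finn: 08:30-12:30, 13:30-15:30.
So the common availability across everyone is 08:30-12:30, 13:30-15:30.
The last common window of at least 60 minutes is 13:30-15:30; a 60-minute meeting can start as late as 14:30 and still end by 15:30.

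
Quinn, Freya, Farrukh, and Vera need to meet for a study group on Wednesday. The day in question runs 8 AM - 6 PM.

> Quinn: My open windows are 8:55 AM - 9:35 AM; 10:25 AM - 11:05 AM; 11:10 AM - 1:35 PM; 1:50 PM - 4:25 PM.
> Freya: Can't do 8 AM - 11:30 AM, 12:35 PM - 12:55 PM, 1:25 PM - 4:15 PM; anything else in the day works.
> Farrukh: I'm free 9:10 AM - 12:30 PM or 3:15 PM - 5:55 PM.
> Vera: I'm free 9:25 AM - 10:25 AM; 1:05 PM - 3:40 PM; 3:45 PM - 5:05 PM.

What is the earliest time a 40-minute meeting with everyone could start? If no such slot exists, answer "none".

none

Quinn free: 08:55-09:35, 10:25-11:05, 11:10-13:35, 13:50-16:25.
Freya free: 11:30-12:35, 12:55-13:25, 16:15-18:00 (invert busy blocks within the working day).
Farrukh free: 09:10-12:30, 15:15-17:55.
Vera free: 09:25-10:25, 13:05-15:40, 15:45-17:05.
Quinn ∩ Freya: 11:30-12:35, 12:55-13:25, 16:15-16:25.
Quinn ∩ Freya ∩ Farrukh: 11:30-12:30, 16:15-16:25.
Quinn ∩ Freya ∩ Farrukh ∩ Vera: 16:15-16:25.
No common window is at least 40 minutes long.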